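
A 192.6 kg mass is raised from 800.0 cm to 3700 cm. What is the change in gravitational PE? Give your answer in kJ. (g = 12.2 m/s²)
Convert to SI: m = 192.6 kg, Δh = 29.0 m
ΔPE = mgΔh = (192.6)(12.2)(29.0) = 68141.9 J = 68.14 kJ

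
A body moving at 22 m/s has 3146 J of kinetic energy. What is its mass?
m = 2·KE/v² = 2·3146/(22)² = 13.0 kg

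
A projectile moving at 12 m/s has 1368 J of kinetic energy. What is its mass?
m = 2·KE/v² = 2·1368/(12)² = 19.0 kg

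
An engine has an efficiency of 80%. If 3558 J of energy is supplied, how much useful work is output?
W_out = η·W_in = 0.8·3558 = 2846.4 J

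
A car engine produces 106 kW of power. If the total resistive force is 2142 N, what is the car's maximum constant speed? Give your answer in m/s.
P = Fv ⇒ v = P/F = 106000 W/2142.0 N = 49.49 m/s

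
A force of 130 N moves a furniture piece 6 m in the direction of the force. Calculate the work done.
W = F·d = (130)(6) = 780.0 J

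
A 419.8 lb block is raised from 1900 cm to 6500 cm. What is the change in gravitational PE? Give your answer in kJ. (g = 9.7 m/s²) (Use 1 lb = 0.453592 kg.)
Convert to SI: m = 190.418 kg, Δh = 46.0 m
ΔPE = mgΔh = (190.418)(9.7)(46.0) = 84964.5 J = 84.96 kJ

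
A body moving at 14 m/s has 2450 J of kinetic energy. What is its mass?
m = 2·KE/v² = 2·2450/(14)² = 25.0 kg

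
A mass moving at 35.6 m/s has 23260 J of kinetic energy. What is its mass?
m = 2·KE/v² = 2·23260/(35.6)² = 36.71 kg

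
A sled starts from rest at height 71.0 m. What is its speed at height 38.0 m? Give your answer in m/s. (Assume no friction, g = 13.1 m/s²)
mgh₁ = mgh₂ + ½mv² ⇒ v = √(2g(h₁−h₂)) = √(2·13.1·33.0) = 29.4 m/s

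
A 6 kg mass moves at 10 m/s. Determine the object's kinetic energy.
KE = ½mv² = ½(6)(10)² = 300.0 J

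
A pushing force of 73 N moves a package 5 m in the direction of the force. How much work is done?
W = F·d = (73)(5) = 365.0 J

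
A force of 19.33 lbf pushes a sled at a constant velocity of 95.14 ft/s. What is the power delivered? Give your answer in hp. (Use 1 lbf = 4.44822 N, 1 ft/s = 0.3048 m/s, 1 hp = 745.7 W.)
Convert to SI: F = 85.9841 N, v = 28.9987 m/s
P = Fv = (85.9841)(28.9987) = 2493.42 W = 3.344 hp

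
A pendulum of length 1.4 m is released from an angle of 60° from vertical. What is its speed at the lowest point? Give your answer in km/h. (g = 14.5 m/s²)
h = L(1 − cosθ) = 1.4(1 − cos60°) = 0.7 m
v = √(2gh) = √(2·14.5·0.7) = 4.50555 m/s = 16.22 km/h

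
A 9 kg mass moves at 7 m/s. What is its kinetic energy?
KE = ½mv² = ½(9)(7)² = 220.5 J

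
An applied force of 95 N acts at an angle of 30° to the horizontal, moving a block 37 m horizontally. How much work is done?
W = F·d·cosθ = (95)(37)cos(30°) = 3044 J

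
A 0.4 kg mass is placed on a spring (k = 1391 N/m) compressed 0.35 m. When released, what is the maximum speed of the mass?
½kx² = ½mv² ⇒ v = x√(k/m) = (0.35)√(1391/0.4) = 20.64 m/s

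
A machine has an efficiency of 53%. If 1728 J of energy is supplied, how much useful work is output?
W_out = η·W_in = 0.53·1728 = 915.84 J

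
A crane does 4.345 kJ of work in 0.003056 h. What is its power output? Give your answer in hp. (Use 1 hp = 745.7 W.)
Convert to SI: W = 4345.0 J, t = 11.0016 s
P = W/t = 4345.0/11.0016 = 394.943 W = 0.5296 hp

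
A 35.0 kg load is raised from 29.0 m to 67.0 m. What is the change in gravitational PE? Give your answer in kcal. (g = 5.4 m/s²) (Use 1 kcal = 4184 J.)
ΔPE = mgΔh = (35.0)(5.4)(38.0) = 7182.0 J = 1.717 kcal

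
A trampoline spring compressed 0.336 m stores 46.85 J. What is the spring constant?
k = 2·PE/x² = 2·46.85/(0.336)² = 830.0 N/m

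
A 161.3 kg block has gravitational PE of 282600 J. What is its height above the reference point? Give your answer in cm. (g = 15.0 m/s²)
h = PE/(mg) = 282600/(161.3·15.0) = 116.801 m = 11680 cm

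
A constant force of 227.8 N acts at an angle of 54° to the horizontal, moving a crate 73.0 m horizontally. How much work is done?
W = F·d·cosθ = (227.8)(73.0)cos(54°) = 9775 J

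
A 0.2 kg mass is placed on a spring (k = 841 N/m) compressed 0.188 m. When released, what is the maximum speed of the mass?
½kx² = ½mv² ⇒ v = x√(k/m) = (0.188)√(841/0.2) = 12.19 m/s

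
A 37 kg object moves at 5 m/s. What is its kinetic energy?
KE = ½mv² = ½(37)(5)² = 462.5 J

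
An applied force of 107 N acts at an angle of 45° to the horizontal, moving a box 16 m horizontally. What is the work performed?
W = F·d·cosθ = (107)(16)cos(45°) = 1211 J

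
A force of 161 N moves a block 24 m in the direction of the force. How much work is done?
W = F·d = (161)(24) = 3864 J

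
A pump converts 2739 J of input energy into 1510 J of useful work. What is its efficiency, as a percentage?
η = W_out/W_in = 1510/2739 = 55.13%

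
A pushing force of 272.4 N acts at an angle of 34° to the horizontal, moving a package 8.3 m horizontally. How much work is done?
W = F·d·cosθ = (272.4)(8.3)cos(34°) = 1874 J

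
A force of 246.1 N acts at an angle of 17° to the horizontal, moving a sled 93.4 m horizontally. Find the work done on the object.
W = F·d·cosθ = (246.1)(93.4)cos(17°) = 21980 J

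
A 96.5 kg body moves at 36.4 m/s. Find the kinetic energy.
KE = ½mv² = ½(96.5)(36.4)² = 63930 J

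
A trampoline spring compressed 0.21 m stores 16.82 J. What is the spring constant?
k = 2·PE/x² = 2·16.82/(0.21)² = 762.8 N/m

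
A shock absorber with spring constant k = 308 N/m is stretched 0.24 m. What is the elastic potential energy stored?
PE = ½kx² = ½(308)(0.24)² = 8.87 J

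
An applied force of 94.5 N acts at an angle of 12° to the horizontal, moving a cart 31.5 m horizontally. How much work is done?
W = F·d·cosθ = (94.5)(31.5)cos(12°) = 2912 J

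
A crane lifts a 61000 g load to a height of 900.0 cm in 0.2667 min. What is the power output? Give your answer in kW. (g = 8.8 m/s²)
Convert to SI: m = 61.0 kg, h = 9.0 m, t = 16.002 s
P = mgh/t = (61.0)(8.8)(9.0)/16.002 = 301.912 W = 0.3019 kW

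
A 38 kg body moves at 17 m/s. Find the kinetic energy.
KE = ½mv² = ½(38)(17)² = 5491.0 J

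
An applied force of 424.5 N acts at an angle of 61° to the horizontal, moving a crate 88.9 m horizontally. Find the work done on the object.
W = F·d·cosθ = (424.5)(88.9)cos(61°) = 18300 J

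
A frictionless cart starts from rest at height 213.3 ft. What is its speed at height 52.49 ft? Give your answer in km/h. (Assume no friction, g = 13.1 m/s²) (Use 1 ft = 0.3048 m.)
Convert to SI: h₁−h₂ = 49.0149 m
mgh₁ = mgh₂ + ½mv² ⇒ v = √(2g(h₁−h₂)) = √(2·13.1·49.0149) = 35.8356 m/s = 129.0 km/h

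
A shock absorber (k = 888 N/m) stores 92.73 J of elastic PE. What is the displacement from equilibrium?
x = √(2·PE/k) = √(2·92.73/888) = 0.457 m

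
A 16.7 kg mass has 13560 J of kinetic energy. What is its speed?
v = √(2·KE/m) = √(2·13560/16.7) = 40.3 m/s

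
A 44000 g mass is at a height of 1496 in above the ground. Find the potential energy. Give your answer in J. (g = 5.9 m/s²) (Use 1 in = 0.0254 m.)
Convert to SI: m = 44.0 kg, h = 37.9984 m
PE = mgh = (44.0)(5.9)(37.9984) = 9864 J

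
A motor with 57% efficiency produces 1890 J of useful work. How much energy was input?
W_in = W_out/η = 1890/0.57 = 3316 J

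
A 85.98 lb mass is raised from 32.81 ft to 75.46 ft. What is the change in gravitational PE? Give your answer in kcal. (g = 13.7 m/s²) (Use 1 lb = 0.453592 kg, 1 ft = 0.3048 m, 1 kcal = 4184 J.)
Convert to SI: m = 38.9998 kg, Δh = 12.9997 m
ΔPE = mgΔh = (38.9998)(13.7)(12.9997) = 6945.72 J = 1.66 kcal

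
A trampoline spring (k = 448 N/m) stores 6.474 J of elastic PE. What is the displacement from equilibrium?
x = √(2·PE/k) = √(2·6.474/448) = 0.17 m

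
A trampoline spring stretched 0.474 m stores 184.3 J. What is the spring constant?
k = 2·PE/x² = 2·184.3/(0.474)² = 1641 N/m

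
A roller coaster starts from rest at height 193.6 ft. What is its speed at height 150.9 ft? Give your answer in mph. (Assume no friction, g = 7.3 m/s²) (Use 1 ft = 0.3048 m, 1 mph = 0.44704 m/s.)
Convert to SI: h₁−h₂ = 13.015 m
mgh₁ = mgh₂ + ½mv² ⇒ v = √(2g(h₁−h₂)) = √(2·7.3·13.015) = 13.7847 m/s = 30.84 mph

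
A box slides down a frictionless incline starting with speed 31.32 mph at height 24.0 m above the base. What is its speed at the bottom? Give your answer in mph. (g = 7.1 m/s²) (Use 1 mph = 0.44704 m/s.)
Convert to SI: v₀ = 14.0013 m/s, h = 24.0 m
½mv₀² + mgh = ½mv² ⇒ v = √(v₀² + 2gh) = √(14.0013² + 2·7.1·24.0) = 23.1697 m/s = 51.83 mph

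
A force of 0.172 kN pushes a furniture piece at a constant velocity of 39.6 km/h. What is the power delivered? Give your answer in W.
Convert to SI: F = 172.0 N, v = 11.0 m/s
P = Fv = (172.0)(11.0) = 1892 W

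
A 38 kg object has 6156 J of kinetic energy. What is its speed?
v = √(2·KE/m) = √(2·6156/38) = 18.0 m/s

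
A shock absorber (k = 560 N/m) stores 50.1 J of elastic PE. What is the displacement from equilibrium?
x = √(2·PE/k) = √(2·50.1/560) = 0.423 m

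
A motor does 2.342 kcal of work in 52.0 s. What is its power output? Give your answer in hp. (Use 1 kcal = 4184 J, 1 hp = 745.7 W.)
Convert to SI: W = 9798.93 J, t = 52.0 s
P = W/t = 9798.93/52.0 = 188.441 W = 0.2527 hp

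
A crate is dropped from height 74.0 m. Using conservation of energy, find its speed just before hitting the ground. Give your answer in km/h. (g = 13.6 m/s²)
mgh = ½mv² ⇒ v = √(2gh) = √(2·13.6·74.0) = 44.8642 m/s = 161.5 km/h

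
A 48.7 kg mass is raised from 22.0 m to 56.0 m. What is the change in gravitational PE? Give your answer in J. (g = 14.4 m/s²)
ΔPE = mgΔh = (48.7)(14.4)(34.0) = 23840 J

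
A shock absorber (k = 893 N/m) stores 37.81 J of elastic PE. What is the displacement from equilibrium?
x = √(2·PE/k) = √(2·37.81/893) = 0.291 m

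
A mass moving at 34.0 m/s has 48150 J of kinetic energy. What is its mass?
m = 2·KE/v² = 2·48150/(34.0)² = 83.3 kg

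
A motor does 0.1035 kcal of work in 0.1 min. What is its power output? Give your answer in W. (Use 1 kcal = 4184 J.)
Convert to SI: W = 433.044 J, t = 6.0 s
P = W/t = 433.044/6.0 = 72.17 W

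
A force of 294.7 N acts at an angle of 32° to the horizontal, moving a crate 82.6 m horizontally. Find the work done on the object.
W = F·d·cosθ = (294.7)(82.6)cos(32°) = 20640 J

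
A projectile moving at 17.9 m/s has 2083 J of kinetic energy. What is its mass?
m = 2·KE/v² = 2·2083/(17.9)² = 13.0 kg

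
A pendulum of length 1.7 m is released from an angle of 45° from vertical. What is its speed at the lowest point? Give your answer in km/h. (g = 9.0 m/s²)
h = L(1 − cosθ) = 1.7(1 − cos45°) = 0.497918 m
v = √(2gh) = √(2·9.0·0.497918) = 2.99375 m/s = 10.78 km/h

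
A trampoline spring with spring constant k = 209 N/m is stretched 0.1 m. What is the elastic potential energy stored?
PE = ½kx² = ½(209)(0.1)² = 1.045 J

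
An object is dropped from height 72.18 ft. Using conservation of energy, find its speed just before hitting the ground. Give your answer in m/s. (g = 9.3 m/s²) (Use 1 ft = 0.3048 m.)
Convert to SI: h = 22.0005 m
mgh = ½mv² ⇒ v = √(2gh) = √(2·9.3·22.0005) = 20.23 m/s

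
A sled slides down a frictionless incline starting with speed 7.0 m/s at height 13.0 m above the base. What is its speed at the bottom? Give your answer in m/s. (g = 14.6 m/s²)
½mv₀² + mgh = ½mv² ⇒ v = √(v₀² + 2gh) = √(7.0² + 2·14.6·13.0) = 20.7 m/s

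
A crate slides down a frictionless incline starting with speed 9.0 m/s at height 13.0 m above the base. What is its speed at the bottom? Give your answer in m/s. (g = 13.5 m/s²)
½mv₀² + mgh = ½mv² ⇒ v = √(v₀² + 2gh) = √(9.0² + 2·13.5·13.0) = 20.78 m/s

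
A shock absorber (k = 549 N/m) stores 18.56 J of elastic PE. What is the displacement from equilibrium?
x = √(2·PE/k) = √(2·18.56/549) = 0.26 m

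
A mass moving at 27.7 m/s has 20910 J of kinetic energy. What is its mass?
m = 2·KE/v² = 2·20910/(27.7)² = 54.5 kg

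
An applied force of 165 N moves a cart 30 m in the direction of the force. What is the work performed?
W = F·d = (165)(30) = 4950 J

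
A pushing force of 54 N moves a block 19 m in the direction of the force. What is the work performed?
W = F·d = (54)(19) = 1026 J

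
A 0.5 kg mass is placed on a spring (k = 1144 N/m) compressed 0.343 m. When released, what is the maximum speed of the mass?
½kx² = ½mv² ⇒ v = x√(k/m) = (0.343)√(1144/0.5) = 16.41 m/s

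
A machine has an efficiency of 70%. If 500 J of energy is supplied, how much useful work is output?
W_out = η·W_in = 0.7·500 = 350.0 J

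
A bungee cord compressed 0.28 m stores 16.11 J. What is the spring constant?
k = 2·PE/x² = 2·16.11/(0.28)² = 411.0 N/m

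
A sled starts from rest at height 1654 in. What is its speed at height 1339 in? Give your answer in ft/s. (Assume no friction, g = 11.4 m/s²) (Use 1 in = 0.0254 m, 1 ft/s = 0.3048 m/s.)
Convert to SI: h₁−h₂ = 8.001 m
mgh₁ = mgh₂ + ½mv² ⇒ v = √(2g(h₁−h₂)) = √(2·11.4·8.001) = 13.5064 m/s = 44.31 ft/s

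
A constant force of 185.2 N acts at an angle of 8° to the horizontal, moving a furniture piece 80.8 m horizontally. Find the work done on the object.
W = F·d·cosθ = (185.2)(80.8)cos(8°) = 14820 J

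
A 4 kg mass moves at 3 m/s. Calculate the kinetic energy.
KE = ½mv² = ½(4)(3)² = 18.0 J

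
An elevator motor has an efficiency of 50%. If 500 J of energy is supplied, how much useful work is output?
W_out = η·W_in = 0.5·500 = 250.0 J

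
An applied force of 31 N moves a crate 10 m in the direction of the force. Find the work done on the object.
W = F·d = (31)(10) = 310.0 J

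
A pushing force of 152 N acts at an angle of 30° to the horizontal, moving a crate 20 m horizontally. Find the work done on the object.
W = F·d·cosθ = (152)(20)cos(30°) = 2633 J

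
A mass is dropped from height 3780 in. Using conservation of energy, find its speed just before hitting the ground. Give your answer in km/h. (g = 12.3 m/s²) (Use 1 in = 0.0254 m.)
Convert to SI: h = 96.012 m
mgh = ½mv² ⇒ v = √(2gh) = √(2·12.3·96.012) = 48.5993 m/s = 175.0 km/h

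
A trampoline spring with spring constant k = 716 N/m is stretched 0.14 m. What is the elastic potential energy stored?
PE = ½kx² = ½(716)(0.14)² = 7.017 J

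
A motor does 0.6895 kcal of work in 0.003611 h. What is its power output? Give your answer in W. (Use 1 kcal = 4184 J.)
Convert to SI: W = 2884.87 J, t = 12.9996 s
P = W/t = 2884.87/12.9996 = 221.9 W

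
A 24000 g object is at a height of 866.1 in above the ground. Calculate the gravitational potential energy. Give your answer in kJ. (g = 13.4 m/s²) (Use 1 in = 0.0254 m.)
Convert to SI: m = 24.0 kg, h = 21.9989 m
PE = mgh = (24.0)(13.4)(21.9989) = 7074.86 J = 7.075 kJ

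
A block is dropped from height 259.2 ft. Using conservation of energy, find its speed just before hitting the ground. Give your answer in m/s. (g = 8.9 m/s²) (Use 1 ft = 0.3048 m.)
Convert to SI: h = 79.0042 m
mgh = ½mv² ⇒ v = √(2gh) = √(2·8.9·79.0042) = 37.5 m/s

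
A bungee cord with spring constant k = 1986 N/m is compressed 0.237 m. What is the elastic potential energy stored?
PE = ½kx² = ½(1986)(0.237)² = 55.78 J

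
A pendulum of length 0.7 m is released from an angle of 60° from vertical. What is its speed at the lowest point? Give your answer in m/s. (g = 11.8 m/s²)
h = L(1 − cosθ) = 0.7(1 − cos60°) = 0.35 m
v = √(2gh) = √(2·11.8·0.35) = 2.874 m/s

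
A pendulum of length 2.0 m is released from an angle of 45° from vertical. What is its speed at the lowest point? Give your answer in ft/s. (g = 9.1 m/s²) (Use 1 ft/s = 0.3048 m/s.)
h = L(1 − cosθ) = 2.0(1 − cos45°) = 0.585786 m
v = √(2gh) = √(2·9.1·0.585786) = 3.26517 m/s = 10.71 ft/s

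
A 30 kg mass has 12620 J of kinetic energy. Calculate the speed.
v = √(2·KE/m) = √(2·12620/30) = 29.01 m/s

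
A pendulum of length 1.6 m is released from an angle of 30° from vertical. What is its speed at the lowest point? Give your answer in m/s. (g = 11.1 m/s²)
h = L(1 − cosθ) = 1.6(1 − cos30°) = 0.214359 m
v = √(2gh) = √(2·11.1·0.214359) = 2.181 m/s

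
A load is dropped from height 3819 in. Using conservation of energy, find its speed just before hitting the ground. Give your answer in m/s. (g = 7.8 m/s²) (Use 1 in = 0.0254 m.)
Convert to SI: h = 97.0026 m
mgh = ½mv² ⇒ v = √(2gh) = √(2·7.8·97.0026) = 38.9 m/s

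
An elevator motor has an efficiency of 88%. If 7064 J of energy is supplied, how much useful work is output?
W_out = η·W_in = 0.88·7064 = 6216.32 J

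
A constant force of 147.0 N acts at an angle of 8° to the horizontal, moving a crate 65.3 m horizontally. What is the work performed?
W = F·d·cosθ = (147.0)(65.3)cos(8°) = 9506 J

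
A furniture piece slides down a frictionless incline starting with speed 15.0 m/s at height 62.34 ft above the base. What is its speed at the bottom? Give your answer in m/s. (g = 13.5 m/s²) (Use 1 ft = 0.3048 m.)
Convert to SI: v₀ = 15.0 m/s, h = 19.0012 m
½mv₀² + mgh = ½mv² ⇒ v = √(v₀² + 2gh) = √(15.0² + 2·13.5·19.0012) = 27.17 m/s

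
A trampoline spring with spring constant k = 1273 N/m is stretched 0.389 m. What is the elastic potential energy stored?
PE = ½kx² = ½(1273)(0.389)² = 96.32 J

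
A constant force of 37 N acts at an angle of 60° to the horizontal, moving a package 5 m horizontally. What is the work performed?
W = F·d·cosθ = (37)(5)cos(60°) = 92.5 J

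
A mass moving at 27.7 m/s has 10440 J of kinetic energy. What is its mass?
m = 2·KE/v² = 2·10440/(27.7)² = 27.21 kg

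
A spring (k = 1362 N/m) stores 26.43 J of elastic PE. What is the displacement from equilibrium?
x = √(2·PE/k) = √(2·26.43/1362) = 0.197 m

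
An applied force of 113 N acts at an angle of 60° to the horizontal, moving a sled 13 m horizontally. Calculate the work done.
W = F·d·cosθ = (113)(13)cos(60°) = 734.5 J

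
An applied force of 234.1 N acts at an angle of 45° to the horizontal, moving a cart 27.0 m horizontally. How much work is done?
W = F·d·cosθ = (234.1)(27.0)cos(45°) = 4469 J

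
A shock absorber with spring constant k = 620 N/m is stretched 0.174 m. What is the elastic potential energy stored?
PE = ½kx² = ½(620)(0.174)² = 9.386 J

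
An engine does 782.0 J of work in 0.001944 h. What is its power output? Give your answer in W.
Convert to SI: W = 782.0 J, t = 6.9984 s
P = W/t = 782.0/6.9984 = 111.7 W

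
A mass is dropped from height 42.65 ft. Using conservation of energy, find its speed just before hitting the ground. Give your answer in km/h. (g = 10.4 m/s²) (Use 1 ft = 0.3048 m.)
Convert to SI: h = 12.9997 m
mgh = ½mv² ⇒ v = √(2gh) = √(2·10.4·12.9997) = 16.4437 m/s = 59.2 km/h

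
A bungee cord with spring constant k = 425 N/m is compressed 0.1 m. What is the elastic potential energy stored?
PE = ½kx² = ½(425)(0.1)² = 2.125 J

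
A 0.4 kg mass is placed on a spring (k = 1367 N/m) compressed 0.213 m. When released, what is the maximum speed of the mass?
½kx² = ½mv² ⇒ v = x√(k/m) = (0.213)√(1367/0.4) = 12.45 m/s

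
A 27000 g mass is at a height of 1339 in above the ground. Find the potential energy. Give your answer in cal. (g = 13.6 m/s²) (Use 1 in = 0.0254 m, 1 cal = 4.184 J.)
Convert to SI: m = 27.0 kg, h = 34.0106 m
PE = mgh = (27.0)(13.6)(34.0106) = 12488.7 J = 2985 cal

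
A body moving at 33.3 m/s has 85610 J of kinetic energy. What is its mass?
m = 2·KE/v² = 2·85610/(33.3)² = 154.4 kg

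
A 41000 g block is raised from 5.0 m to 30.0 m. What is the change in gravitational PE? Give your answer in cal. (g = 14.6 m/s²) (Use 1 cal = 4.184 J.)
Convert to SI: m = 41.0 kg, Δh = 25.0 m
ΔPE = mgΔh = (41.0)(14.6)(25.0) = 14965.0 J = 3577 cal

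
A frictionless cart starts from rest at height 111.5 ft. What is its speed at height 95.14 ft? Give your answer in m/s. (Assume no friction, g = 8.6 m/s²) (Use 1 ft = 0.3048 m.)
Convert to SI: h₁−h₂ = 4.98653 m
mgh₁ = mgh₂ + ½mv² ⇒ v = √(2g(h₁−h₂)) = √(2·8.6·4.98653) = 9.261 m/s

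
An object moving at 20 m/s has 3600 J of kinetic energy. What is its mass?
m = 2·KE/v² = 2·3600/(20)² = 18.0 kg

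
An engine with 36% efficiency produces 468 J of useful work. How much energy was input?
W_in = W_out/η = 468/0.36 = 1300 J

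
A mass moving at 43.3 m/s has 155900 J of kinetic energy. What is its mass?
m = 2·KE/v² = 2·155900/(43.3)² = 166.3 kg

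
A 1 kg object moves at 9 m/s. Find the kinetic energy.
KE = ½mv² = ½(1)(9)² = 40.5 J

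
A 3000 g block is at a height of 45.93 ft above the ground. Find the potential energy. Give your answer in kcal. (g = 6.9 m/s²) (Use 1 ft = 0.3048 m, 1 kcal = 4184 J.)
Convert to SI: m = 3.0 kg, h = 13.9995 m
PE = mgh = (3.0)(6.9)(13.9995) = 289.789 J = 0.06926 kcal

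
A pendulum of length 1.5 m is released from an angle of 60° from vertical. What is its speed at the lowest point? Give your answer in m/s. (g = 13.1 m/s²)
h = L(1 − cosθ) = 1.5(1 − cos60°) = 0.75 m
v = √(2gh) = √(2·13.1·0.75) = 4.433 m/s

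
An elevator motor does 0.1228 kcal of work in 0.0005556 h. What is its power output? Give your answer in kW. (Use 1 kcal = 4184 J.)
Convert to SI: W = 513.795 J, t = 2.00016 s
P = W/t = 513.795/2.00016 = 256.877 W = 0.2569 kW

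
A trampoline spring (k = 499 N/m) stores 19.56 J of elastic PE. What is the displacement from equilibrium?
x = √(2·PE/k) = √(2·19.56/499) = 0.28 m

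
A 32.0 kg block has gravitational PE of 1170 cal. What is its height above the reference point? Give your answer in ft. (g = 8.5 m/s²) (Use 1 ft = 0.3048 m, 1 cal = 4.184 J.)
Convert to SI: m = 32.0 kg, PE = 4895.28 J
h = PE/(mg) = 4895.28/(32.0·8.5) = 17.9974 m = 59.05 ft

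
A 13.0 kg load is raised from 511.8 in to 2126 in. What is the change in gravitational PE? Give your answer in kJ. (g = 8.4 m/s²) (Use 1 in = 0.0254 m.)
Convert to SI: m = 13.0 kg, Δh = 41.0007 m
ΔPE = mgΔh = (13.0)(8.4)(41.0007) = 4477.27 J = 4.477 kJ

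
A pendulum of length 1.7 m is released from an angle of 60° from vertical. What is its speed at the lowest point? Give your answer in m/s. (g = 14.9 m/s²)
h = L(1 − cosθ) = 1.7(1 − cos60°) = 0.85 m
v = √(2gh) = √(2·14.9·0.85) = 5.033 m/s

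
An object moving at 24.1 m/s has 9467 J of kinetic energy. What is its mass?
m = 2·KE/v² = 2·9467/(24.1)² = 32.6 kg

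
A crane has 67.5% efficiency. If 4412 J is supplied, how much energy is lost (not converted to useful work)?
W_lost = W_in(1 − η) = 4412·(1 − 0.675) = 1434 J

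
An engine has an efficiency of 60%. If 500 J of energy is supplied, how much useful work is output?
W_out = η·W_in = 0.6·500 = 300.0 J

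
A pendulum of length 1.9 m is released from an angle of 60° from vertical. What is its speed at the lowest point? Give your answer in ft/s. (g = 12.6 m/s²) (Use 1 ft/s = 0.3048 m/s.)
h = L(1 − cosθ) = 1.9(1 − cos60°) = 0.95 m
v = √(2gh) = √(2·12.6·0.95) = 4.89285 m/s = 16.05 ft/s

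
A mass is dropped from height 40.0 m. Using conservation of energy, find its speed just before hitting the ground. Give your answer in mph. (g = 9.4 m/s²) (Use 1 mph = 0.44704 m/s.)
mgh = ½mv² ⇒ v = √(2gh) = √(2·9.4·40.0) = 27.4226 m/s = 61.34 mph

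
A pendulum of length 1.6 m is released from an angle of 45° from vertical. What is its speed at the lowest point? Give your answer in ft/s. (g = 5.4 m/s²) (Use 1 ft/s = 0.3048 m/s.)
h = L(1 − cosθ) = 1.6(1 − cos45°) = 0.468629 m
v = √(2gh) = √(2·5.4·0.468629) = 2.24971 m/s = 7.381 ft/s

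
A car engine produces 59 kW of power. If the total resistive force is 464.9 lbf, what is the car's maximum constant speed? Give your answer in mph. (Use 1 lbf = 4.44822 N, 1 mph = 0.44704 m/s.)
Convert to SI: F = 2067.98 N
P = Fv ⇒ v = P/F = 59000 W/2067.98 N = 28.5303 m/s = 63.82 mph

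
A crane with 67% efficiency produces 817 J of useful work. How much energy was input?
W_in = W_out/η = 817/0.67 = 1219 J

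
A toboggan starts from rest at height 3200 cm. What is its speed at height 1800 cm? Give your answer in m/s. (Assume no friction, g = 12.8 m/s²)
Convert to SI: h₁−h₂ = 14.0 m
mgh₁ = mgh₂ + ½mv² ⇒ v = √(2g(h₁−h₂)) = √(2·12.8·14.0) = 18.93 m/s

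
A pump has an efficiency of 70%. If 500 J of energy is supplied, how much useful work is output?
W_out = η·W_in = 0.7·500 = 350.0 J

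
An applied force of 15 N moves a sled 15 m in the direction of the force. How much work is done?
W = F·d = (15)(15) = 225.0 J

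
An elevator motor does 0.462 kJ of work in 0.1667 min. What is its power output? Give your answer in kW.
Convert to SI: W = 462.0 J, t = 10.002 s
P = W/t = 462.0/10.002 = 46.1908 W = 0.04619 kW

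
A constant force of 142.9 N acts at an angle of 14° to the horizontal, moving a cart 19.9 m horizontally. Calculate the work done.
W = F·d·cosθ = (142.9)(19.9)cos(14°) = 2759 J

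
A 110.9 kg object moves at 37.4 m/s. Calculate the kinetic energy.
KE = ½mv² = ½(110.9)(37.4)² = 77560 J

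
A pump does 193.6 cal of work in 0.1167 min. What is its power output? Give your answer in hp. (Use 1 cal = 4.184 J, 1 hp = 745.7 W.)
Convert to SI: W = 810.022 J, t = 7.002 s
P = W/t = 810.022/7.002 = 115.684 W = 0.1551 hp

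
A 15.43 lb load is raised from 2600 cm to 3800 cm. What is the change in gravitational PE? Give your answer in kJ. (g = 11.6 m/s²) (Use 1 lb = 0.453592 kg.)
Convert to SI: m = 6.99892 kg, Δh = 12.0 m
ΔPE = mgΔh = (6.99892)(11.6)(12.0) = 974.25 J = 0.9743 kJ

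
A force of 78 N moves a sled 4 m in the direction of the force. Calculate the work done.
W = F·d = (78)(4) = 312.0 J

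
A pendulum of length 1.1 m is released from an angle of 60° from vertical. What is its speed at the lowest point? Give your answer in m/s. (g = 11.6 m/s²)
h = L(1 − cosθ) = 1.1(1 − cos60°) = 0.55 m
v = √(2gh) = √(2·11.6·0.55) = 3.572 m/s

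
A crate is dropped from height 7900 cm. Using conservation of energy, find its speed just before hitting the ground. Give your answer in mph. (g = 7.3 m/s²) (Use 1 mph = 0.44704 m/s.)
Convert to SI: h = 79.0 m
mgh = ½mv² ⇒ v = √(2gh) = √(2·7.3·79.0) = 33.9617 m/s = 75.97 mph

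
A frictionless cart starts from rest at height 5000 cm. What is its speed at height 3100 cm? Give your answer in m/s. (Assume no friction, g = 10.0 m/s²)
Convert to SI: h₁−h₂ = 19.0 m
mgh₁ = mgh₂ + ½mv² ⇒ v = √(2g(h₁−h₂)) = √(2·10.0·19.0) = 19.49 m/s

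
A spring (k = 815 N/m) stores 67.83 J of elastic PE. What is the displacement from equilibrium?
x = √(2·PE/k) = √(2·67.83/815) = 0.408 m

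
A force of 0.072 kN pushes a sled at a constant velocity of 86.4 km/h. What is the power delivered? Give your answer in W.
Convert to SI: F = 72.0 N, v = 24.0 m/s
P = Fv = (72.0)(24.0) = 1728 W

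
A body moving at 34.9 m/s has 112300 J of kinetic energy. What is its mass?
m = 2·KE/v² = 2·112300/(34.9)² = 184.4 kg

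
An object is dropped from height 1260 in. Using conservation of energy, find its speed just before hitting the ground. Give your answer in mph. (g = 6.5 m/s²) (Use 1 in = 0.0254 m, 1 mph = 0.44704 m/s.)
Convert to SI: h = 32.004 m
mgh = ½mv² ⇒ v = √(2gh) = √(2·6.5·32.004) = 20.3974 m/s = 45.63 mph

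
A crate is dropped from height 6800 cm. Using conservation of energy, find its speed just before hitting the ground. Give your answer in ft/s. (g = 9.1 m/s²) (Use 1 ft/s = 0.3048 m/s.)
Convert to SI: h = 68.0 m
mgh = ½mv² ⇒ v = √(2gh) = √(2·9.1·68.0) = 35.1795 m/s = 115.4 ft/s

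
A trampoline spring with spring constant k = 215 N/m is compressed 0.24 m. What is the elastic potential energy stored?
PE = ½kx² = ½(215)(0.24)² = 6.192 J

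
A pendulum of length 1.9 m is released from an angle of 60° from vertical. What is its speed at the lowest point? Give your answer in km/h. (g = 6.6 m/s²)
h = L(1 − cosθ) = 1.9(1 − cos60°) = 0.95 m
v = √(2gh) = √(2·6.6·0.95) = 3.54119 m/s = 12.75 km/h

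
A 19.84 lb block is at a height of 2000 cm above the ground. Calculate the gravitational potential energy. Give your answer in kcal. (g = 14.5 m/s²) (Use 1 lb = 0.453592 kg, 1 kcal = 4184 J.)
Convert to SI: m = 8.99927 kg, h = 20.0 m
PE = mgh = (8.99927)(14.5)(20.0) = 2609.79 J = 0.6238 kcal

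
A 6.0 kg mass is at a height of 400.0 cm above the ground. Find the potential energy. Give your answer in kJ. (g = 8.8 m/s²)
Convert to SI: m = 6.0 kg, h = 4.0 m
PE = mgh = (6.0)(8.8)(4.0) = 211.2 J = 0.2112 kJ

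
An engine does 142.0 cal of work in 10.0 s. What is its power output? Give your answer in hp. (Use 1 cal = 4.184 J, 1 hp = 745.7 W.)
Convert to SI: W = 594.128 J, t = 10.0 s
P = W/t = 594.128/10.0 = 59.4128 W = 0.07967 hp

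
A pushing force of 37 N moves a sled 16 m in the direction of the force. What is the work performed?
W = F·d = (37)(16) = 592.0 J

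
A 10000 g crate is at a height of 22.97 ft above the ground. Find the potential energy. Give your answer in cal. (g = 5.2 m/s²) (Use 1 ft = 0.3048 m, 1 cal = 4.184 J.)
Convert to SI: m = 10.0 kg, h = 7.00126 m
PE = mgh = (10.0)(5.2)(7.00126) = 364.065 J = 87.01 cal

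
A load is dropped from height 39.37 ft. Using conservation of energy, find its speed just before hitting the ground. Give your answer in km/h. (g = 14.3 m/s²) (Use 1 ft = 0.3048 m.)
Convert to SI: h = 12.0 m
mgh = ½mv² ⇒ v = √(2gh) = √(2·14.3·12.0) = 18.5256 m/s = 66.69 km/h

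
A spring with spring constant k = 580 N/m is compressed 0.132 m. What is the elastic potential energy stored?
PE = ½kx² = ½(580)(0.132)² = 5.053 J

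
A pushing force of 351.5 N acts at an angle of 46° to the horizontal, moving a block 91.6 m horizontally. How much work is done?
W = F·d·cosθ = (351.5)(91.6)cos(46°) = 22370 J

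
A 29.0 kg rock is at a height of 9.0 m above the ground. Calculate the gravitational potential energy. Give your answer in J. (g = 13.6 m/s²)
PE = mgh = (29.0)(13.6)(9.0) = 3550 J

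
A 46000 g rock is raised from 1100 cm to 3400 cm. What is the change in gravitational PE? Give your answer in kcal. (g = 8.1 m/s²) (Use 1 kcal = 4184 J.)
Convert to SI: m = 46.0 kg, Δh = 23.0 m
ΔPE = mgΔh = (46.0)(8.1)(23.0) = 8569.8 J = 2.048 kcal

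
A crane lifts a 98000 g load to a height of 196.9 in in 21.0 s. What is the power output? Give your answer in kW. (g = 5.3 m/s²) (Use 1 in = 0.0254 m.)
Convert to SI: m = 98.0 kg, h = 5.00126 m, t = 21.0 s
P = mgh/t = (98.0)(5.3)(5.00126)/21.0 = 123.698 W = 0.1237 kW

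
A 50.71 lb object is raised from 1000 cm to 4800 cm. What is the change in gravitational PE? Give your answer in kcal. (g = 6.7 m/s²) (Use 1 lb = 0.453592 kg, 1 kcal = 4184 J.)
Convert to SI: m = 23.0017 kg, Δh = 38.0 m
ΔPE = mgΔh = (23.0017)(6.7)(38.0) = 5856.22 J = 1.4 kcal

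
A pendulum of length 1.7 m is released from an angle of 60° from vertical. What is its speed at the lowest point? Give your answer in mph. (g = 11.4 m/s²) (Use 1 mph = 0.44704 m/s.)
h = L(1 − cosθ) = 1.7(1 − cos60°) = 0.85 m
v = √(2gh) = √(2·11.4·0.85) = 4.40227 m/s = 9.848 mph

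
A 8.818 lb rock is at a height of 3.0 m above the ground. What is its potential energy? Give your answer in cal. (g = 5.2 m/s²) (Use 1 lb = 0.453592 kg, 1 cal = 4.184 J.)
Convert to SI: m = 3.99977 kg, h = 3.0 m
PE = mgh = (3.99977)(5.2)(3.0) = 62.3965 J = 14.91 cal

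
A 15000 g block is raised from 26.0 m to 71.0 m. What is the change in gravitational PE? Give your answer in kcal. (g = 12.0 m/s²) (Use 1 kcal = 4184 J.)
Convert to SI: m = 15.0 kg, Δh = 45.0 m
ΔPE = mgΔh = (15.0)(12.0)(45.0) = 8100.0 J = 1.936 kcal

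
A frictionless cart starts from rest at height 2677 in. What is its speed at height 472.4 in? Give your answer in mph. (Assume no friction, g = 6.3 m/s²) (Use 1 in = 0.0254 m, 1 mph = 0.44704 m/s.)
Convert to SI: h₁−h₂ = 55.9968 m
mgh₁ = mgh₂ + ½mv² ⇒ v = √(2g(h₁−h₂)) = √(2·6.3·55.9968) = 26.5624 m/s = 59.42 mph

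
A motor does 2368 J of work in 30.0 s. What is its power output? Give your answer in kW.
P = W/t = 2368.0/30.0 = 78.9333 W = 0.07893 kW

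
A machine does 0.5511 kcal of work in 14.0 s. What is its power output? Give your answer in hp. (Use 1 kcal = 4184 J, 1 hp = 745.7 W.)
Convert to SI: W = 2305.8 J, t = 14.0 s
P = W/t = 2305.8/14.0 = 164.7 W = 0.2209 hp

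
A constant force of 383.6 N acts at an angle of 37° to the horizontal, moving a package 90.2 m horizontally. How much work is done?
W = F·d·cosθ = (383.6)(90.2)cos(37°) = 27630 J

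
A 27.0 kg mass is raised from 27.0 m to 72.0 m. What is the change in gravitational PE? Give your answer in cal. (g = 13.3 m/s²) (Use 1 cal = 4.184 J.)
ΔPE = mgΔh = (27.0)(13.3)(45.0) = 16159.5 J = 3862 cal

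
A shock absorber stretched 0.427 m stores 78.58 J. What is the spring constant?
k = 2·PE/x² = 2·78.58/(0.427)² = 862.0 N/m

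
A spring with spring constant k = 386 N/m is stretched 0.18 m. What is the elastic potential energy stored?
PE = ½kx² = ½(386)(0.18)² = 6.253 J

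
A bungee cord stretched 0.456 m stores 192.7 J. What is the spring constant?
k = 2·PE/x² = 2·192.7/(0.456)² = 1853 N/m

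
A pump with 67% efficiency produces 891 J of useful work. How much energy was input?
W_in = W_out/η = 891/0.67 = 1330 J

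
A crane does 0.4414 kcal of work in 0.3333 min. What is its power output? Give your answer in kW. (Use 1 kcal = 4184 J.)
Convert to SI: W = 1846.82 J, t = 19.998 s
P = W/t = 1846.82/19.998 = 92.3501 W = 0.09235 kW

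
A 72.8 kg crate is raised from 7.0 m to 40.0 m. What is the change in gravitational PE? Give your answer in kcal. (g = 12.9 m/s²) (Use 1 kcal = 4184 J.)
ΔPE = mgΔh = (72.8)(12.9)(33.0) = 30991.0 J = 7.407 kcal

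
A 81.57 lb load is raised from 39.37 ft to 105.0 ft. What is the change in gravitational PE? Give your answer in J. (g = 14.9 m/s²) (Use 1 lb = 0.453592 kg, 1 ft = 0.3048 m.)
Convert to SI: m = 36.9995 kg, Δh = 20.004 m
ΔPE = mgΔh = (36.9995)(14.9)(20.004) = 11030 J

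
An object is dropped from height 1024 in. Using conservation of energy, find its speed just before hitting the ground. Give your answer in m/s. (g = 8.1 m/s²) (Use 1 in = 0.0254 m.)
Convert to SI: h = 26.0096 m
mgh = ½mv² ⇒ v = √(2gh) = √(2·8.1·26.0096) = 20.53 m/s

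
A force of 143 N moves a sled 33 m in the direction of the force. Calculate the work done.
W = F·d = (143)(33) = 4719 J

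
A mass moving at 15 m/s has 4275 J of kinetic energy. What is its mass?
m = 2·KE/v² = 2·4275/(15)² = 38.0 kg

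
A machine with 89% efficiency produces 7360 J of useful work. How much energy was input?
W_in = W_out/η = 7360/0.89 = 8270 J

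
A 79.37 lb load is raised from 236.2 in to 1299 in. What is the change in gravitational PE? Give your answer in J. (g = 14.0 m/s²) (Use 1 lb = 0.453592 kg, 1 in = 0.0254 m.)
Convert to SI: m = 36.0016 kg, Δh = 26.9951 m
ΔPE = mgΔh = (36.0016)(14.0)(26.9951) = 13610 J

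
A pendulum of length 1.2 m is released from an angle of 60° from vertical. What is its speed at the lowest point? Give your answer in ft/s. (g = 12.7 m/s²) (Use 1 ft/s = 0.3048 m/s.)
h = L(1 − cosθ) = 1.2(1 − cos60°) = 0.6 m
v = √(2gh) = √(2·12.7·0.6) = 3.90384 m/s = 12.81 ft/s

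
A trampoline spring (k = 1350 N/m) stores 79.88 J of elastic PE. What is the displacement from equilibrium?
x = √(2·PE/k) = √(2·79.88/1350) = 0.344 m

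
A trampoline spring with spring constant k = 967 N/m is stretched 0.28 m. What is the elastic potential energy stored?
PE = ½kx² = ½(967)(0.28)² = 37.91 J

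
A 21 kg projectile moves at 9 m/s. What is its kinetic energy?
KE = ½mv² = ½(21)(9)² = 850.5 J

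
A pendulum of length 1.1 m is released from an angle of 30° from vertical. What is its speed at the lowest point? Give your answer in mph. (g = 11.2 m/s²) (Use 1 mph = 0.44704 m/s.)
h = L(1 − cosθ) = 1.1(1 − cos30°) = 0.147372 m
v = √(2gh) = √(2·11.2·0.147372) = 1.8169 m/s = 4.064 mph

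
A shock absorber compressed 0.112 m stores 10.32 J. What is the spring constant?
k = 2·PE/x² = 2·10.32/(0.112)² = 1645 N/m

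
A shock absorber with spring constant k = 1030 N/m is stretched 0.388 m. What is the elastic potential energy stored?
PE = ½kx² = ½(1030)(0.388)² = 77.53 J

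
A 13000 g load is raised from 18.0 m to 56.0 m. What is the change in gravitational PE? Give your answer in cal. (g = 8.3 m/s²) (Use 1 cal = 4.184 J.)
Convert to SI: m = 13.0 kg, Δh = 38.0 m
ΔPE = mgΔh = (13.0)(8.3)(38.0) = 4100.2 J = 980.0 cal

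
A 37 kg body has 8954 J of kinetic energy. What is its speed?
v = √(2·KE/m) = √(2·8954/37) = 22.0 m/s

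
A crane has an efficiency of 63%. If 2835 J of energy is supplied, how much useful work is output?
W_out = η·W_in = 0.63·2835 = 1786.05 J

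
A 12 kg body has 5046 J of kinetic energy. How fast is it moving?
v = √(2·KE/m) = √(2·5046/12) = 29.0 m/s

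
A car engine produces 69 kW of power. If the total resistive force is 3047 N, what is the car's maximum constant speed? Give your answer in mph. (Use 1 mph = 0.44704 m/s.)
P = Fv ⇒ v = P/F = 69000 W/3047.0 N = 22.6452 m/s = 50.66 mph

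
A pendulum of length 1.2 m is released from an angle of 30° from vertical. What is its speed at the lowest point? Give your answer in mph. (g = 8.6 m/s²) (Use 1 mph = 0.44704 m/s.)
h = L(1 − cosθ) = 1.2(1 − cos30°) = 0.16077 m
v = √(2gh) = √(2·8.6·0.16077) = 1.6629 m/s = 3.72 mph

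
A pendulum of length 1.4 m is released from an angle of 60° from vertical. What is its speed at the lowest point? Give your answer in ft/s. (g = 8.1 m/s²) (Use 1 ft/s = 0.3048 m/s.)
h = L(1 − cosθ) = 1.4(1 − cos60°) = 0.7 m
v = √(2gh) = √(2·8.1·0.7) = 3.36749 m/s = 11.05 ft/s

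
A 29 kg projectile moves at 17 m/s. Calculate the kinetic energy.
KE = ½mv² = ½(29)(17)² = 4190.5 J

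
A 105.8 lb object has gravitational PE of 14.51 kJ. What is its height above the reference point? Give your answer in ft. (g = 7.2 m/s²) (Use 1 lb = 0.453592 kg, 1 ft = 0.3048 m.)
Convert to SI: m = 47.99 kg, PE = 14510.0 J
h = PE/(mg) = 14510.0/(47.99·7.2) = 41.9937 m = 137.8 ft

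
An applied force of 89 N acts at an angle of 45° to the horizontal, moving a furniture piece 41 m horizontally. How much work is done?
W = F·d·cosθ = (89)(41)cos(45°) = 2580 J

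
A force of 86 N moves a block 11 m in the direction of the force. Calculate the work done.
W = F·d = (86)(11) = 946.0 J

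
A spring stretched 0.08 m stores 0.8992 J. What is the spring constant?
k = 2·PE/x² = 2·0.8992/(0.08)² = 281.0 N/m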